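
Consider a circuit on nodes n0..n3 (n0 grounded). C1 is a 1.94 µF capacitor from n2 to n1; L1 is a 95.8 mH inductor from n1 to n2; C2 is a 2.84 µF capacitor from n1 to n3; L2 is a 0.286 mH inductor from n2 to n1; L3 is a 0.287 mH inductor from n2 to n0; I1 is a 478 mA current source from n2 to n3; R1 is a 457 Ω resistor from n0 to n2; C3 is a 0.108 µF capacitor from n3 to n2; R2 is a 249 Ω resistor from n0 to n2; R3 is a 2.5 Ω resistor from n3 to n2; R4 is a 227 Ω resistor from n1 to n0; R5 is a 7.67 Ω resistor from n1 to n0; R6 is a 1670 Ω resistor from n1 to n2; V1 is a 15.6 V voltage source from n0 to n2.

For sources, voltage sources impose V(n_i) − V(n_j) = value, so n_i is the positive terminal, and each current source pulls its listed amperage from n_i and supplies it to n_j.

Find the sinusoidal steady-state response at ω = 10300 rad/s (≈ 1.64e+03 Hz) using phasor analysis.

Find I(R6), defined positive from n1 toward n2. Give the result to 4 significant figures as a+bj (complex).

Element admittances at ω=10300 rad/s:
  Y(C1) = 0.000+0.01998j S between n2,n1
  Y(L1) = 0.000-0.001013j S between n1,n2
  Y(C2) = 0.000+0.02925j S between n1,n3
  Y(L2) = 0.000-0.3395j S between n2,n1
  Y(L3) = 0.000-0.3383j S between n2,n0
  I1: injects 0.478 A into n3 (from n2)
  Y(R1) = 0.002188+0.000j S between n0,n2
  Y(C3) = 0.000+0.001112j S between n3,n2
  Y(R2) = 0.004016+0.000j S between n0,n2
  Y(R3) = 0.4000+0.000j S between n3,n2
  Y(R4) = 0.004405+0.000j S between n1,n0
  Y(R5) = 0.1304+0.000j S between n1,n0
  Y(R6) = 0.0005988+0.000j S between n1,n2
  V1: constraint V(n0)−V(n2) = 15.6
Assemble and solve the 4×4 MNA system:
  V(n1)=-12.91+5.955j  V(n2)=-15.60+0.000j  V(n3)=-14.83+0.1383j
  i(V1)=-1.837+6.080j

0.001611+0.003566j A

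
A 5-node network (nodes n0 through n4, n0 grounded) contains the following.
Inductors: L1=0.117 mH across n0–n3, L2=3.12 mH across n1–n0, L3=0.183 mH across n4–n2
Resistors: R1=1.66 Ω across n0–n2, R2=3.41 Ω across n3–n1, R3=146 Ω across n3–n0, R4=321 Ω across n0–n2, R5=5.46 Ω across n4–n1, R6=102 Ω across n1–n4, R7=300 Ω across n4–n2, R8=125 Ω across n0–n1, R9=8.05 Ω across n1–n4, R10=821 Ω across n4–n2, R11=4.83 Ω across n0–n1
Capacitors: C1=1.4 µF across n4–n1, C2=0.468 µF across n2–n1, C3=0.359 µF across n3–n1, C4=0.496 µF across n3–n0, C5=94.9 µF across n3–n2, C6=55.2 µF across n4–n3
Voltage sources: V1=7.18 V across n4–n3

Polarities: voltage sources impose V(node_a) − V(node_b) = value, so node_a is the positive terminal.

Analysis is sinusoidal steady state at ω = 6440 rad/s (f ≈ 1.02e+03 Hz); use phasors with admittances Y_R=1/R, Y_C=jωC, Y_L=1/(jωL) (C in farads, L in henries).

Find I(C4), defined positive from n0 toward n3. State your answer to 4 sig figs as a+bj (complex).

Apply KCL at each of the 4 non-ground nodes and solve the resulting linear system.
Node n1: branches {R2, C1, C2, L2, R5, R6, C3, R8, R9, R11} → V_1 = 0.1563-0.7898j
Node n2: branches {R1, C2, R4, R7, C5, R10, L3} → V_2 = 2.517-7.617j
Node n3: branches {L1, R2, R3, C3, C4, C5, C6, V1} → V_3 = -3.624-1.128j
Node n4: branches {C1, R5, R6, R7, R9, R10, L3, C6, V1} → V_4 = 3.556-1.128j
Source currents: i(V1)=-6.592-1.624j

-0.003604+0.01157j A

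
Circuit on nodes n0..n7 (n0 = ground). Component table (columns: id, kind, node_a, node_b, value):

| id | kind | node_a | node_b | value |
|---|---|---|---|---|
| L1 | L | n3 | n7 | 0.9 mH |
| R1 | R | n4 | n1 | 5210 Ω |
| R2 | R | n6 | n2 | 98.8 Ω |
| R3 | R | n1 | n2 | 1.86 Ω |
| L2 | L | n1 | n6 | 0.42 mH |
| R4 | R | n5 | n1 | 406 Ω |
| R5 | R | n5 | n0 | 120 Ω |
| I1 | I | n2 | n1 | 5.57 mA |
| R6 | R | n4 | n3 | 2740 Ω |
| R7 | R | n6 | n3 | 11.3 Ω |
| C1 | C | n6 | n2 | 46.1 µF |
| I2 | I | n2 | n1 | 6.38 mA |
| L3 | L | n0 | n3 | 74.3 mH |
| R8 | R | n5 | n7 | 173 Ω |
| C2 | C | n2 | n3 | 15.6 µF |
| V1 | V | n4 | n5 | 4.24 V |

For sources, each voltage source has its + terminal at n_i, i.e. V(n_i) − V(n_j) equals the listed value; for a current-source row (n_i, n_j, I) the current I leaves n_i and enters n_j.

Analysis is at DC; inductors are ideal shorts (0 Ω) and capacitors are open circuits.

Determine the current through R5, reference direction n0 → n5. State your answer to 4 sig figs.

Apply KCL at each of the 7 non-ground nodes and solve the resulting linear system.
Node n1: branches {R1, R3, L2, R4, I1, I2} → V_1 = 0.004936
Node n2: branches {R2, R3, I1, C1, I2, C2} → V_2 = -0.01688
Node n3: branches {L1, R6, R7, L3, C2} → V_3 = 0.000
Node n4: branches {R1, R6, V1} → V_4 = 4.103
Node n5: branches {R4, R5, R8, V1} → V_5 = -0.1370
Node n6: branches {R2, L2, R7, C1} → V_6 = 0.004936
Node n7: branches {L1, R8} → V_7 = 0.000
Source currents: i(L1)=0.0007922, i(L2)=0.0006577, i(L3)=-0.001142, i(V1)=-0.002284

0.001142 A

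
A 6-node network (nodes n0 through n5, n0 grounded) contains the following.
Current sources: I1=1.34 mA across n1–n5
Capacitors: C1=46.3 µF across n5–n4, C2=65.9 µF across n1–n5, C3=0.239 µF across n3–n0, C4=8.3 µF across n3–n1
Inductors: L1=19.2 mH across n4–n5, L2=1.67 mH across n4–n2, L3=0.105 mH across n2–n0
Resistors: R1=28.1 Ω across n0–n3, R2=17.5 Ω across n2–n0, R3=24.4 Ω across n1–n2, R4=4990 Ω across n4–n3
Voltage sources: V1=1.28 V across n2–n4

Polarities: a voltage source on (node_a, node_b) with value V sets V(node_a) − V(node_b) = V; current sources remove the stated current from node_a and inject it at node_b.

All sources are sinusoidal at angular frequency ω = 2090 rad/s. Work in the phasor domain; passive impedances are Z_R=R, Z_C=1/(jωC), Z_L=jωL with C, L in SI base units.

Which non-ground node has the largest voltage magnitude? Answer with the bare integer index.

4

MNA unknowns: 5 node voltages V₁..V_5 plus 1 source current (V1)
I1: z[1]−=0.00134, z[5]+=0.00134
C1: Y=0.000+0.09677j on G[5,4]
L1: Y=0.000-0.02492j on G[4,5]
L2: Y=0.000-0.2865j on G[4,2]
R1: Y=0.03559+0.000j on G[0,3]
R2: Y=0.05714+0.000j on G[2,0]
C2: Y=0.000+0.1377j on G[1,5]
R3: Y=0.04098+0.000j on G[1,2]
L3: Y=0.000-4.557j on G[2,0]
C3: Y=0.000+0.0004995j on G[3,0]
R4: Y=0.0002004+0.000j on G[4,3]
C4: Y=0.000+0.01735j on G[3,1]
V1: row V2−V4=1.28, i_V1 at 2,4
solve → V1=-0.6213-0.4747j, V2=-0.002578-0.0004587j, V3=0.05824-0.3302j, V4=-1.283-0.0004587j, V5=-0.8480-0.3185j
aux → i_V1=-0.02312+0.3356j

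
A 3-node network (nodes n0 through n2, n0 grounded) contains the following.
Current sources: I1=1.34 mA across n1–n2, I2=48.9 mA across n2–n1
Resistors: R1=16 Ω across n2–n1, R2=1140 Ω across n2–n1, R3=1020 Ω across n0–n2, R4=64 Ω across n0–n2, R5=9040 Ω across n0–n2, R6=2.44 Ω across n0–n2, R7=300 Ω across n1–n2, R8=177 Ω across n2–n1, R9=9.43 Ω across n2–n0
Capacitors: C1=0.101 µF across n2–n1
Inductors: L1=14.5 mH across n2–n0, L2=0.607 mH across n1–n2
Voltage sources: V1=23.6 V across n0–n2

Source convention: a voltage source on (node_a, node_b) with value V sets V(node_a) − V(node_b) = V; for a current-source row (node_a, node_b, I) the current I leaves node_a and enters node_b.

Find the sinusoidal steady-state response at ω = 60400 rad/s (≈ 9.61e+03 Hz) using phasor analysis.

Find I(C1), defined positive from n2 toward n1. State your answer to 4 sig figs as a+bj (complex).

0.001081-0.003693j A

Apply KCL at each of the 2 non-ground nodes and solve the resulting linear system.
Node n1: branches {I1, R1, C1, R2, I2, R7, R8, L2} → V_1 = -22.99+0.1772j
Node n2: branches {I1, R1, C1, R2, L1, I2, R3, R4, R5, R6, R7, R8, L2, R9, V1} → V_2 = -23.60+0.000j
Source currents: i(V1)=-12.57+0.02695j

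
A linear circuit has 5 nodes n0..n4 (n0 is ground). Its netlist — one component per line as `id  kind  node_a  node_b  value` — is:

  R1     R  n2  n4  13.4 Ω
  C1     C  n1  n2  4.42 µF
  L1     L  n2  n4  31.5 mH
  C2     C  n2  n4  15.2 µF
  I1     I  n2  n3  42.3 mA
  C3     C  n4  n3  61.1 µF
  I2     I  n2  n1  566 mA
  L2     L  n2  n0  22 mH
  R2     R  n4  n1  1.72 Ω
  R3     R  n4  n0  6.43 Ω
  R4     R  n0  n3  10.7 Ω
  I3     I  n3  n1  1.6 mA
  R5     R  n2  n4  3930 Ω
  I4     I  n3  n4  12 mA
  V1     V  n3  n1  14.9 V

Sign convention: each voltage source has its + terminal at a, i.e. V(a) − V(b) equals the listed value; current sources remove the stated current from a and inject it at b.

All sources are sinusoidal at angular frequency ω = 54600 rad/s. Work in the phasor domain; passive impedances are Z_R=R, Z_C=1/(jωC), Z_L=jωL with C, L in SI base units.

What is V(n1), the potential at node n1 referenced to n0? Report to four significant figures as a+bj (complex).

MNA unknowns: 4 node voltages V₁..V_4 plus 1 source current (V1)
R1: Y=0.07463+0.000j on G[2,4]
C1: Y=0.000+0.2413j on G[1,2]
L1: Y=0.000-0.0005814j on G[2,4]
C2: Y=0.000+0.8299j on G[2,4]
I1: z[2]−=0.0423, z[3]+=0.0423
C3: Y=0.000+3.336j on G[4,3]
I2: z[2]−=0.566, z[1]+=0.566
L2: Y=0.000-0.0008325j on G[2,0]
R2: Y=0.5814+0.000j on G[4,1]
R3: Y=0.1555+0.000j on G[4,0]
R4: Y=0.09346+0.000j on G[0,3]
I3: z[3]−=0.0016, z[1]+=0.0016
R5: Y=0.0002545+0.000j on G[2,4]
I4: z[3]−=0.012, z[4]+=0.012
V1: row V3−V1=14.9, i_V1 at 3,1
solve → V1=-14.14-1.500j, V2=-3.534+0.6992j, V3=0.7623-1.500j, V4=-0.4618+0.8822j
aux → i_V1=-7.988-3.944j

-14.14-1.500j V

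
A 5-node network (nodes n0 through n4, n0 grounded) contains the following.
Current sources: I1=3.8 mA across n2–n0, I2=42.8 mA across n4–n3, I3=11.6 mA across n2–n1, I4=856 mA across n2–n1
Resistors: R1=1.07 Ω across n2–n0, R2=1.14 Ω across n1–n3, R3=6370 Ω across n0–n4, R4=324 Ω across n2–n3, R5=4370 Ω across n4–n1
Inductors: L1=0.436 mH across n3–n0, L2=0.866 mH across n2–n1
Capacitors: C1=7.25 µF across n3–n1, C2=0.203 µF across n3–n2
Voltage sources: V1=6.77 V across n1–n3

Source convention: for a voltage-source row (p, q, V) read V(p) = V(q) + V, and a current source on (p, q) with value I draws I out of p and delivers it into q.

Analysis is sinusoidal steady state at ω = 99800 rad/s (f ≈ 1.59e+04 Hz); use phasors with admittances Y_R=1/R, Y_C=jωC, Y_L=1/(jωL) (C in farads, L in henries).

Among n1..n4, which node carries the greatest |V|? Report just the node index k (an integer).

4

Apply KCL at each of the 4 non-ground nodes and solve the resulting linear system.
Node n1: branches {R2, C1, I3, R5, I4, L2, V1} → V_1 = 15.37+59.53j
Node n2: branches {I1, R1, I3, R4, C2, I4, L2} → V_2 = -1.451+0.2055j
Node n3: branches {I2, L1, R2, C1, R4, C2, V1} → V_3 = 8.599+59.53j
Node n4: branches {I2, R3, R5} → V_4 = -101.8+35.30j
Source currents: i(V1)=-5.784-4.709j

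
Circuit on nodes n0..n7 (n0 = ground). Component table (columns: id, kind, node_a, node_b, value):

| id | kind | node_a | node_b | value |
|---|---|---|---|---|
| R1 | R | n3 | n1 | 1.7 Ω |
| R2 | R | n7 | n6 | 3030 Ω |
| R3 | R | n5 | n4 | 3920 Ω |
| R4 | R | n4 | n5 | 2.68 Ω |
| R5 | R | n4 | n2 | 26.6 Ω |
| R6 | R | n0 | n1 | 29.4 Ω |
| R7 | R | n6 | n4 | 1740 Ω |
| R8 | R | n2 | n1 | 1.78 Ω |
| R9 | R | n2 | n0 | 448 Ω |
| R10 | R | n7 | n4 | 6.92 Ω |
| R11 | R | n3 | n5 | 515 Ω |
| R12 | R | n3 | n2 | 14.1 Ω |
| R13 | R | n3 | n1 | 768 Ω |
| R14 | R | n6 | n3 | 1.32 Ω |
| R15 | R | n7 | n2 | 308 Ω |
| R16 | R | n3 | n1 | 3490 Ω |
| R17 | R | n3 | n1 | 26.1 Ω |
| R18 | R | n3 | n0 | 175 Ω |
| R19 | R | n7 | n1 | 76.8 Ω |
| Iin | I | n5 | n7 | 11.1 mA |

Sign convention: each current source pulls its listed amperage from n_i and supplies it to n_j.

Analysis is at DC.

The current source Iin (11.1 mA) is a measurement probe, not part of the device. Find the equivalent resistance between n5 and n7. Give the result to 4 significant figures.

MNA unknowns: 7 node voltages V₁..V_7
R1: Y=0.5882 on G[3,1]
R2: Y=0.0003300 on G[7,6]
R3: Y=0.0002551 on G[5,4]
R4: Y=0.3731 on G[4,5]
R5: Y=0.03759 on G[4,2]
R6: Y=0.03401 on G[0,1]
R7: Y=0.0005747 on G[6,4]
R8: Y=0.5618 on G[2,1]
R9: Y=0.002232 on G[2,0]
R10: Y=0.1445 on G[7,4]
R11: Y=0.001942 on G[3,5]
R12: Y=0.07092 on G[3,2]
R13: Y=0.001302 on G[3,1]
R14: Y=0.7576 on G[6,3]
R15: Y=0.003247 on G[7,2]
R16: Y=0.0002865 on G[3,1]
R17: Y=0.03831 on G[3,1]
R18: Y=0.005714 on G[3,0]
R19: Y=0.01302 on G[7,1]
Iin: z[5]−=0.0111, z[7]+=0.0111
solve → V1=7.914e-05, V2=-0.0008387, V3=-0.0001435, V4=-0.02036, V5=-0.04983, V6=-0.0001367, V7=0.05063

R_eq = 9.050 Ω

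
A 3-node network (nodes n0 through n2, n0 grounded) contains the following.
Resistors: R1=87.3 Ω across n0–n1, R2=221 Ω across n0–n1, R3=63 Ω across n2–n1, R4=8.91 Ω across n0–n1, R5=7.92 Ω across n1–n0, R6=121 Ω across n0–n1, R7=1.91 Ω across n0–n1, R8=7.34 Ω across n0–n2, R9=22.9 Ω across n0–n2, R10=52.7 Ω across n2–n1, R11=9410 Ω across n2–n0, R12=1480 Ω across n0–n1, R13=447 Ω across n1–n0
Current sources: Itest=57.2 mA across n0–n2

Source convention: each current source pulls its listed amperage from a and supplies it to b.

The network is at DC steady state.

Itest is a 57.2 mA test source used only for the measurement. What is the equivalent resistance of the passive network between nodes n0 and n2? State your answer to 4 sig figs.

R_eq = 4.686 Ω

Element admittances at DC:
  Y(R1) = 0.01145 S between n0,n1
  Y(R2) = 0.004525 S between n0,n1
  Y(R3) = 0.01587 S between n2,n1
  Y(R4) = 0.1122 S between n0,n1
  Y(R5) = 0.1263 S between n1,n0
  Y(R6) = 0.008264 S between n0,n1
  Y(R7) = 0.5236 S between n0,n1
  Y(R8) = 0.1362 S between n0,n2
  Y(R9) = 0.04367 S between n0,n2
  Y(R10) = 0.01898 S between n2,n1
  Y(R11) = 0.0001063 S between n2,n0
  Y(R12) = 0.0006757 S between n0,n1
  Y(R13) = 0.002237 S between n1,n0
  Itest: injects 0.0572 A into n2 (from n0)
Assemble and solve the 2×2 MNA system:
  V(n1)=0.01134  V(n2)=0.2681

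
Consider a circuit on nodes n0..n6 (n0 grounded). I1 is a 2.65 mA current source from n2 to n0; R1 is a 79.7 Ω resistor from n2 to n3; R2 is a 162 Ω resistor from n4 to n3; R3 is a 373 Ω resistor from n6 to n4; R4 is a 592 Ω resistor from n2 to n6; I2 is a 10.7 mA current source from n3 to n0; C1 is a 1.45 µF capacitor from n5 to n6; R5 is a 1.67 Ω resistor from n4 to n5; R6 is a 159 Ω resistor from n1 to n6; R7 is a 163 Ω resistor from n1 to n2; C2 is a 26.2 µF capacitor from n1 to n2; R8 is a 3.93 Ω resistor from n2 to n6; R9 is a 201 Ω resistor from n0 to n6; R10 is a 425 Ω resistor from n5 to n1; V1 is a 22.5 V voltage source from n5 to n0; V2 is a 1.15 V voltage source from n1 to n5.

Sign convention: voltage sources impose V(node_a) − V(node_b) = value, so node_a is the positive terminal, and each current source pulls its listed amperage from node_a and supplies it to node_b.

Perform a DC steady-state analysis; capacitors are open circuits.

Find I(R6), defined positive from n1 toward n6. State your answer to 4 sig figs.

0.03568 A

Element admittances at DC:
  I1: injects 0.00265 A into n0 (from n2)
  Y(R1) = 0.01255 S between n2,n3
  Y(R2) = 0.006173 S between n4,n3
  Y(R3) = 0.002681 S between n6,n4
  Y(R4) = 0.001689 S between n2,n6
  I2: injects 0.0107 A into n0 (from n3)
  Y(C1) = 0.000 S between n5,n6
  Y(R5) = 0.5988 S between n4,n5
  Y(R6) = 0.006289 S between n1,n6
  Y(R7) = 0.006135 S between n1,n2
  Y(C2) = 0.000 S between n1,n2
  Y(R8) = 0.2545 S between n2,n6
  Y(R9) = 0.004975 S between n0,n6
  Y(R10) = 0.002353 S between n5,n1
  V1: constraint V(n5)−V(n0) = 22.5
  V2: constraint V(n1)−V(n5) = 1.15
Assemble and solve the 8×8 MNA system:
  V(n1)=23.65  V(n2)=18.14  V(n3)=18.99  V(n4)=22.44  V(n5)=22.50  V(n6)=17.98
  i(V1)=-0.1028  i(V2)=-0.07218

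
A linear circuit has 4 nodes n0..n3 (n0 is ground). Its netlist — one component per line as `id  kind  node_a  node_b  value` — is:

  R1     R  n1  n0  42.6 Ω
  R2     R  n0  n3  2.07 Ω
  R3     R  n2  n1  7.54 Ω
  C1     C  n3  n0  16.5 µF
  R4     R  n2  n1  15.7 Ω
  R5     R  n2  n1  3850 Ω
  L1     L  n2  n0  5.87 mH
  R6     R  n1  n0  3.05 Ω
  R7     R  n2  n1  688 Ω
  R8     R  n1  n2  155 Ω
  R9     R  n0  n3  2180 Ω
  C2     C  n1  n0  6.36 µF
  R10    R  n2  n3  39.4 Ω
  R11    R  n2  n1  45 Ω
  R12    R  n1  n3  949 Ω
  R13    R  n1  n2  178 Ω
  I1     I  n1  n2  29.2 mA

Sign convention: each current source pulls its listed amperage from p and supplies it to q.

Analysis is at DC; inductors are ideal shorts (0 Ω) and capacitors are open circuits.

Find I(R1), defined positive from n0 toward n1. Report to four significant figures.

Element admittances at DC:
  Y(R1) = 0.02347 S between n1,n0
  Y(R2) = 0.4831 S between n0,n3
  Y(R3) = 0.1326 S between n2,n1
  Y(C1) = 0.000 S between n3,n0
  Y(R4) = 0.06369 S between n2,n1
  Y(R5) = 0.0002597 S between n2,n1
  L1: short n2↔n0 (DC inductor)
  Y(R6) = 0.3279 S between n1,n0
  Y(R7) = 0.001453 S between n2,n1
  Y(R8) = 0.006452 S between n1,n2
  Y(R9) = 0.0004587 S between n0,n3
  Y(C2) = 0.000 S between n1,n0
  Y(R10) = 0.02538 S between n2,n3
  Y(R11) = 0.02222 S between n2,n1
  Y(R12) = 0.001054 S between n1,n3
  Y(R13) = 0.005618 S between n1,n2
  I1: injects 0.0292 A into n2 (from n1)
Assemble and solve the 4×4 MNA system:
  V(n1)=-0.04994  V(n2)=0.000  V(n3)=-0.0001032
  i(L1)=0.01760

0.001172 A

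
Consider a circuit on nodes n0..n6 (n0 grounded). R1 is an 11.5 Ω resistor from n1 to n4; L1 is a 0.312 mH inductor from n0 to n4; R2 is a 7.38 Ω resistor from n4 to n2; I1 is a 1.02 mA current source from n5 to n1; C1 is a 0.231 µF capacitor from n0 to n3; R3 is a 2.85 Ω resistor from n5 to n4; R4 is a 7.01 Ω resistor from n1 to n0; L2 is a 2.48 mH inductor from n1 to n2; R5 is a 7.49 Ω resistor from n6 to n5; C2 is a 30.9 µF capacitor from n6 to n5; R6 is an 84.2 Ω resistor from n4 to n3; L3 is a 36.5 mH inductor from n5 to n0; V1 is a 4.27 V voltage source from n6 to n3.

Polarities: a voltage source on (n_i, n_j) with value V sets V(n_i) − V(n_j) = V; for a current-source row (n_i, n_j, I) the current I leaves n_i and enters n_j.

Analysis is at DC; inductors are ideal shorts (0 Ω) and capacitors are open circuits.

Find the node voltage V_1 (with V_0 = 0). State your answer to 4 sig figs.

Apply KCL at each of the 6 non-ground nodes and solve the resulting linear system.
Node n1: branches {R1, I1, R4, L2} → V_1 = 0.002794
Node n2: branches {R2, L2} → V_2 = 0.002794
Node n3: branches {C1, R6, V1} → V_3 = -3.921
Node n4: branches {R1, L1, R2, R3, R6} → V_4 = 0.000
Node n5: branches {I1, R3, R5, C2, L3} → V_5 = 0.000
Node n6: branches {R5, C2, V1} → V_6 = 0.3488
Source currents: i(L1)=0.04595, i(L2)=0.0003785, i(L3)=0.04555, i(V1)=-0.04657

0.002794 V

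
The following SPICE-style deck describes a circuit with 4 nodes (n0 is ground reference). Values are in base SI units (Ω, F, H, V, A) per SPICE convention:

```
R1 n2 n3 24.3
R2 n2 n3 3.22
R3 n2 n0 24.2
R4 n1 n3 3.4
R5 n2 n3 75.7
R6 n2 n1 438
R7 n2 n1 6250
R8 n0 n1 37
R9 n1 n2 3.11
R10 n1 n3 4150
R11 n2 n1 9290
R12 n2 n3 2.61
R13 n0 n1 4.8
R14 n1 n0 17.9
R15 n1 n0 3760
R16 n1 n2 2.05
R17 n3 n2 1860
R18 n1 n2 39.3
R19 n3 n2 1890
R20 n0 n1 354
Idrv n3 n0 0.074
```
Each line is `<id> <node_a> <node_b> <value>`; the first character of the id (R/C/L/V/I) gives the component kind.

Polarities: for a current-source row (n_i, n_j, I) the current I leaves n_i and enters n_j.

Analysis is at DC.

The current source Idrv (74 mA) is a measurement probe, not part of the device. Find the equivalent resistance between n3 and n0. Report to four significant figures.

Apply KCL at each of the 3 non-ground nodes and solve the resulting linear system.
Node n1: branches {R4, R6, R7, R8, R9, R10, R11, R13, R14, R15, R16, R18, R20} → V_1 = -0.2155
Node n2: branches {R1, R2, R3, R5, R6, R7, R9, R11, R12, R16, R17, R18, R19} → V_2 = -0.2561
Node n3: branches {R1, R2, R4, R5, R10, R12, R17, R19, Idrv} → V_3 = -0.3155

R_eq = 4.264 Ω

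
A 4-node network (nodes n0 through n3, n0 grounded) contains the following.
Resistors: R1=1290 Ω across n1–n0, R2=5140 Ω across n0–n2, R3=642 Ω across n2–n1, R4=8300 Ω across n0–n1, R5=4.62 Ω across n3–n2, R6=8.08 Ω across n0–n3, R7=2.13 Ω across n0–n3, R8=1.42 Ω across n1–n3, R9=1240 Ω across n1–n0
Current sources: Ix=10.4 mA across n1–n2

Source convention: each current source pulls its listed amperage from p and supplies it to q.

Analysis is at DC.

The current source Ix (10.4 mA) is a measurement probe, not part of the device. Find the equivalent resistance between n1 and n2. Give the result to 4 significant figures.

R_eq = 5.976 Ω

MNA unknowns: 3 node voltages V₁..V_3
R1: Y=0.0007752 on G[1,0]
R2: Y=0.0001946 on G[0,2]
R3: Y=0.001558 on G[2,1]
R4: Y=0.0001205 on G[0,1]
R5: Y=0.2165 on G[3,2]
R6: Y=0.1238 on G[0,3]
R7: Y=0.4695 on G[0,3]
R8: Y=0.7042 on G[1,3]
R9: Y=0.0008065 on G[1,0]
Ix: z[1]−=0.0104, z[2]+=0.0104
solve → V1=-0.01457, V2=0.04758, V3=2.620e-05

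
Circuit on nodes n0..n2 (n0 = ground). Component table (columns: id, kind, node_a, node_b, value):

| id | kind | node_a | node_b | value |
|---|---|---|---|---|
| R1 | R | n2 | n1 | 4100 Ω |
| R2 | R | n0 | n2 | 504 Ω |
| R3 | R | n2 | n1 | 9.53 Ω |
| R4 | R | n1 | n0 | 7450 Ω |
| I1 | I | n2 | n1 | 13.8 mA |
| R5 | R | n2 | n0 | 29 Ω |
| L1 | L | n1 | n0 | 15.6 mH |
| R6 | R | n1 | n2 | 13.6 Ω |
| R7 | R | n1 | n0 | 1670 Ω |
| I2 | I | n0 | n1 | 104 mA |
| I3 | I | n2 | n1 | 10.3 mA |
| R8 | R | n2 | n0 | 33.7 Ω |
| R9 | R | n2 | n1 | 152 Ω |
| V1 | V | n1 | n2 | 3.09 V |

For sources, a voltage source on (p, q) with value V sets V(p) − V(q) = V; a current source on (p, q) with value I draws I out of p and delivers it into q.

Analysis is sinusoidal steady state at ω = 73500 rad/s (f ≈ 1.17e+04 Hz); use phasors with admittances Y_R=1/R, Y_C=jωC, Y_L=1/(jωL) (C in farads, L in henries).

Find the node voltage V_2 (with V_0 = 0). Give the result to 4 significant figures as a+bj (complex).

1.521+0.06013j V

Element admittances at ω=73500 rad/s:
  Y(R1) = 0.0002439+0.000j S between n2,n1
  Y(R2) = 0.001984+0.000j S between n0,n2
  Y(R3) = 0.1049+0.000j S between n2,n1
  Y(R4) = 0.0001342+0.000j S between n1,n0
  I1: injects 0.0138 A into n1 (from n2)
  Y(R5) = 0.03448+0.000j S between n2,n0
  Y(L1) = 0.000-0.0008721j S between n1,n0
  Y(R6) = 0.07353+0.000j S between n1,n2
  Y(R7) = 0.0005988+0.000j S between n1,n0
  I2: injects 0.104 A into n1 (from n0)
  I3: injects 0.0103 A into n1 (from n2)
  Y(R8) = 0.02967+0.000j S between n2,n0
  Y(R9) = 0.006579+0.000j S between n2,n1
  V1: constraint V(n1)−V(n2) = 3.09
Assemble and solve the 3×3 MNA system:
  V(n1)=4.611+0.06013j  V(n2)=1.521+0.06013j
  i(V1)=-0.4479+0.003977j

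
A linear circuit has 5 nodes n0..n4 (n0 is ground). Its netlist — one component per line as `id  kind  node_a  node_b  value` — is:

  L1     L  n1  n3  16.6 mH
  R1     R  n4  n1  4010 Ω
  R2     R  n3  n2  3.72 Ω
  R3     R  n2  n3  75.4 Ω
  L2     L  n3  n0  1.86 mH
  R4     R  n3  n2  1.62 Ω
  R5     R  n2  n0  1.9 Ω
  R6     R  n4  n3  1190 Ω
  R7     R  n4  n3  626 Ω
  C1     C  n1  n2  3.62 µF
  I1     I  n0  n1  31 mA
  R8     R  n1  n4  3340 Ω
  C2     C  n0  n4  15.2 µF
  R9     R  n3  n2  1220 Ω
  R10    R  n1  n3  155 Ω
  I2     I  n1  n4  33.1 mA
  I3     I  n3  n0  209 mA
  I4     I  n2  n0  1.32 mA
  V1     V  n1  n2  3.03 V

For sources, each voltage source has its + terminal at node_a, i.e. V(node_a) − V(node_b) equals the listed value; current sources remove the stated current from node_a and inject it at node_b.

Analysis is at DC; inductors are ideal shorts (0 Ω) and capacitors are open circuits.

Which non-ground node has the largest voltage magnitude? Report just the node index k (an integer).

Element admittances at DC:
  L1: short n1↔n3 (DC inductor)
  Y(R1) = 0.0002494 S between n4,n1
  Y(R2) = 0.2688 S between n3,n2
  Y(R3) = 0.01326 S between n2,n3
  L2: short n3↔n0 (DC inductor)
  Y(R4) = 0.6173 S between n3,n2
  Y(R5) = 0.5263 S between n2,n0
  Y(R6) = 0.0008403 S between n4,n3
  Y(R7) = 0.001597 S between n4,n3
  Y(C1) = 0.000 S between n1,n2
  I1: injects 0.031 A into n1 (from n0)
  Y(R8) = 0.0002994 S between n1,n4
  Y(C2) = 0.000 S between n0,n4
  Y(R9) = 0.0008197 S between n3,n2
  Y(R10) = 0.006452 S between n1,n3
  I2: injects 0.0331 A into n4 (from n1)
  I3: injects 0.209 A into n0 (from n3)
  I4: injects 0.00132 A into n0 (from n2)
  V1: constraint V(n1)−V(n2) = 3.03
Assemble and solve the 7×7 MNA system:
  V(n1)=0.000  V(n2)=-3.030  V(n3)=0.000  V(n4)=11.08
  i(L1)=4.325  i(L2)=1.415  i(V1)=-4.321

4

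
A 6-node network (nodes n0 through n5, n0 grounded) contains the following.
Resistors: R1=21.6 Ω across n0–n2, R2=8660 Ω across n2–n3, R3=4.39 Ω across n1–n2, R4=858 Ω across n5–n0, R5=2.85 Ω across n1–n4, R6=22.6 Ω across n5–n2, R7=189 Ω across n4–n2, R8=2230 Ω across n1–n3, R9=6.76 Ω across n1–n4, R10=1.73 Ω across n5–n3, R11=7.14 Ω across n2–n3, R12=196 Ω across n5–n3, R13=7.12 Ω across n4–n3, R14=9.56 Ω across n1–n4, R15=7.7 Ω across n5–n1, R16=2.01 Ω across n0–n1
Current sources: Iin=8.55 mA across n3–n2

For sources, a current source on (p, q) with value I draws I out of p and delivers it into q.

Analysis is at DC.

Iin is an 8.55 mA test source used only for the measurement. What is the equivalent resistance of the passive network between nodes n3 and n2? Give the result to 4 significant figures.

R_eq = 3.367 Ω

Apply KCL at each of the 5 non-ground nodes and solve the resulting linear system.
Node n1: branches {R3, R5, R8, R9, R14, R15, R16} → V_1 = -0.001031
Node n2: branches {R1, R2, R3, R6, R7, R11, Iin} → V_2 = 0.01140
Node n3: branches {R2, R8, R10, R11, R12, R13, Iin} → V_3 = -0.01739
Node n4: branches {R5, R7, R9, R13, R14} → V_4 = -0.004010
Node n5: branches {R4, R6, R10, R12, R15} → V_5 = -0.01288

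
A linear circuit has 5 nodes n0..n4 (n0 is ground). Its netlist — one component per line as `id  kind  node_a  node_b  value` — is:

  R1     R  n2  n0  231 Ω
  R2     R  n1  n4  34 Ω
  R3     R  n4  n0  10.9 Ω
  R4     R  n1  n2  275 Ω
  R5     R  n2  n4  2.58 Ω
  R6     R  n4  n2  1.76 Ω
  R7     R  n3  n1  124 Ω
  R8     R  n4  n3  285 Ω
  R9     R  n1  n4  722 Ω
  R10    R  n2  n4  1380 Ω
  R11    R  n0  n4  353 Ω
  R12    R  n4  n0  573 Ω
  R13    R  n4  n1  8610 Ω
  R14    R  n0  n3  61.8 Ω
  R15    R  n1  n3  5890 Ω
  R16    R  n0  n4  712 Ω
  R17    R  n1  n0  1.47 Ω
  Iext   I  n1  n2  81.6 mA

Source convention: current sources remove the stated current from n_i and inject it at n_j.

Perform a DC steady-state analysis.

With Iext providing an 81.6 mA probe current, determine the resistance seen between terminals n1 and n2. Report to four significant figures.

MNA unknowns: 4 node voltages V₁..V_4
R1: Y=0.004329 on G[2,0]
R2: Y=0.02941 on G[1,4]
R3: Y=0.09174 on G[4,0]
R4: Y=0.003636 on G[1,2]
R5: Y=0.3876 on G[2,4]
R6: Y=0.5682 on G[4,2]
R7: Y=0.008065 on G[3,1]
R8: Y=0.003509 on G[4,3]
R9: Y=0.001385 on G[1,4]
R10: Y=0.0007246 on G[2,4]
R11: Y=0.002833 on G[0,4]
R12: Y=0.001745 on G[4,0]
R13: Y=0.0001161 on G[4,1]
R14: Y=0.01618 on G[0,3]
R15: Y=0.0001698 on G[1,3]
R16: Y=0.001404 on G[0,4]
R17: Y=0.6803 on G[1,0]
Iext: z[1]−=0.0816, z[2]+=0.0816
solve → V1=-0.08528, V2=0.6376, V3=0.04496, V4=0.5580

R_eq = 8.859 Ω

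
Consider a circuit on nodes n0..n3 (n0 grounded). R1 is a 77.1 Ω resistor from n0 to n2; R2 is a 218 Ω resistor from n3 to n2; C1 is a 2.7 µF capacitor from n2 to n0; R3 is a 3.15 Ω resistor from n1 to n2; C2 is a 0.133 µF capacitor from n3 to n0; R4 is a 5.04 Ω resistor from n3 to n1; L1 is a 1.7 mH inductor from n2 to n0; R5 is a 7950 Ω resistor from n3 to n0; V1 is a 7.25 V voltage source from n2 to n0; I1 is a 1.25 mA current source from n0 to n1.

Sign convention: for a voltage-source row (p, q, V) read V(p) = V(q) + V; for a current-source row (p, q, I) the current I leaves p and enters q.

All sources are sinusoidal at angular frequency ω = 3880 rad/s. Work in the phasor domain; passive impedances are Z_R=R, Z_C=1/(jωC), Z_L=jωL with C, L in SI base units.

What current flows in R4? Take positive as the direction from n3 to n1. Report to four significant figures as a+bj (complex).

-0.0009106-0.003600j A

MNA unknowns: 3 node voltages V₁..V_3 plus 1 source current (V1)
R1: Y=0.01297+0.000j on G[0,2]
R2: Y=0.004587+0.000j on G[3,2]
C1: Y=0.000+0.01048j on G[2,0]
R3: Y=0.3175+0.000j on G[1,2]
C2: Y=0.000+0.0005160j on G[3,0]
R4: Y=0.1984+0.000j on G[3,1]
L1: Y=0.000-0.1516j on G[2,0]
R5: Y=0.0001258+0.000j on G[3,0]
V1: row V2−V0=7.25, i_V1 at 2,0
I1: z[0]−=0.00125, z[1]+=0.00125
solve → V1=7.251-0.01134j, V2=7.250+0.000j, V3=7.246-0.02949j
aux → i_V1=-0.09371+1.019j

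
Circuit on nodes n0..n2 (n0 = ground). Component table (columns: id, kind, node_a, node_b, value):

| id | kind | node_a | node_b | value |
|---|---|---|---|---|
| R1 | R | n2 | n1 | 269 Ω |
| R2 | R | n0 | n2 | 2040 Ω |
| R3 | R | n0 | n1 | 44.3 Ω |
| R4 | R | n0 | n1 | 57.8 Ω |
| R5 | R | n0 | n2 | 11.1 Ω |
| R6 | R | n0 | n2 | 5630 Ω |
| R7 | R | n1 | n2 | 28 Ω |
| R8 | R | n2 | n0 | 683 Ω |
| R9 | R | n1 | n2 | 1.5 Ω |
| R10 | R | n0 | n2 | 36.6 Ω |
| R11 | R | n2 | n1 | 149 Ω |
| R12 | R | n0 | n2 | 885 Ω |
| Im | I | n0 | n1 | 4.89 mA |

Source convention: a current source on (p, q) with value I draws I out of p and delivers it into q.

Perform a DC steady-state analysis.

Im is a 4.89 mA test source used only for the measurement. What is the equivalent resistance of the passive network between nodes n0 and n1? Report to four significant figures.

MNA unknowns: 2 node voltages V₁..V_2
R1: Y=0.003717 on G[2,1]
R2: Y=0.0004902 on G[0,2]
R3: Y=0.02257 on G[0,1]
R4: Y=0.01730 on G[0,1]
R5: Y=0.09009 on G[0,2]
R6: Y=0.0001776 on G[0,2]
R7: Y=0.03571 on G[1,2]
R8: Y=0.001464 on G[2,0]
R9: Y=0.6667 on G[1,2]
R10: Y=0.02732 on G[0,2]
R11: Y=0.006711 on G[2,1]
R12: Y=0.001130 on G[0,2]
Im: z[0]−=0.00489, z[1]+=0.00489
solve → V1=0.03418, V2=0.02923

R_eq = 6.989 Ω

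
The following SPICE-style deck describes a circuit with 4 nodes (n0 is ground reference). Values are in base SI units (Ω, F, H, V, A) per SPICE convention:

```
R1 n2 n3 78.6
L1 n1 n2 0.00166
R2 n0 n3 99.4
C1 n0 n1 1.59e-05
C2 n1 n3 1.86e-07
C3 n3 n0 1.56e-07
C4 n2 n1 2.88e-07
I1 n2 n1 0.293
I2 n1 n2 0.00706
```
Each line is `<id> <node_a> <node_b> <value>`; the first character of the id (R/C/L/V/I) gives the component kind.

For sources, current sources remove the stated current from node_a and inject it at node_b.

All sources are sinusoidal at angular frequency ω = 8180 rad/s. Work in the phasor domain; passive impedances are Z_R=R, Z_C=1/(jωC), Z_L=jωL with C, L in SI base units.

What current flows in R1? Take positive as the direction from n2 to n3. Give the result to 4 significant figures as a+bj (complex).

MNA unknowns: 3 node voltages V₁..V_3
R1: Y=0.01272+0.000j on G[2,3]
L1: Y=0.000-0.07364j on G[1,2]
R2: Y=0.01006+0.000j on G[0,3]
C1: Y=0.000+0.1301j on G[0,1]
C2: Y=0.000+0.001521j on G[1,3]
C3: Y=0.000+0.001276j on G[3,0]
C4: Y=0.000+0.002356j on G[2,1]
I1: z[2]−=0.293, z[1]+=0.293
I2: z[1]−=0.00706, z[2]+=0.00706
solve → V1=0.1743-0.005974j, V2=-0.1550-4.053j, V3=-0.3573-2.208j

0.002573-0.02348j A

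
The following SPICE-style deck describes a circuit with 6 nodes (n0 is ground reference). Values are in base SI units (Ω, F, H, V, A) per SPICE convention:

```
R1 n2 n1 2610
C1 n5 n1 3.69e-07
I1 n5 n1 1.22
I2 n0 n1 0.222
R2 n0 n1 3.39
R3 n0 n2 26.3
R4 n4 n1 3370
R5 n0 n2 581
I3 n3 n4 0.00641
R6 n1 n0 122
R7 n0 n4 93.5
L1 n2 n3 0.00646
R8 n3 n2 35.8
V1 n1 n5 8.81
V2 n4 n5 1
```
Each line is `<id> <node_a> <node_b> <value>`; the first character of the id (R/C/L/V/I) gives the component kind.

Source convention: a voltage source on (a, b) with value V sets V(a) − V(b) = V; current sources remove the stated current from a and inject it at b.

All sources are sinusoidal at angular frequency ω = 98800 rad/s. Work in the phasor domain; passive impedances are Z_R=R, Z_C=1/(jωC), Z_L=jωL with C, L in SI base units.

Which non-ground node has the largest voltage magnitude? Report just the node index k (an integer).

MNA unknowns: 5 node voltages V₁..V_5 plus 2 source currents (V1, V2)
R1: Y=0.0003831+0.000j on G[2,1]
C1: Y=0.000+0.03646j on G[5,1]
I1: z[5]−=1.22, z[1]+=1.22
I2: z[0]−=0.222, z[1]+=0.222
R2: Y=0.2950+0.000j on G[0,1]
R3: Y=0.03802+0.000j on G[0,2]
R4: Y=0.0002967+0.000j on G[4,1]
R5: Y=0.001721+0.000j on G[0,2]
I3: z[3]−=0.00641, z[4]+=0.00641
R6: Y=0.008197+0.000j on G[1,0]
R7: Y=0.01070+0.000j on G[0,4]
L1: Y=0.000-0.001567j on G[2,3]
R8: Y=0.02793+0.000j on G[3,2]
V1: row V1−V5=8.81, i_V1 at 1,5
V2: row V4−V5=1, i_V2 at 4,5
solve → V1=0.9924+0.000j, V2=-0.1503+0.000j, V3=-0.3790-0.01283j, V4=-6.818+0.000j, V5=-7.818+0.000j
aux → i_V1=1.138-0.3212j, i_V2=0.08164+0.000j

5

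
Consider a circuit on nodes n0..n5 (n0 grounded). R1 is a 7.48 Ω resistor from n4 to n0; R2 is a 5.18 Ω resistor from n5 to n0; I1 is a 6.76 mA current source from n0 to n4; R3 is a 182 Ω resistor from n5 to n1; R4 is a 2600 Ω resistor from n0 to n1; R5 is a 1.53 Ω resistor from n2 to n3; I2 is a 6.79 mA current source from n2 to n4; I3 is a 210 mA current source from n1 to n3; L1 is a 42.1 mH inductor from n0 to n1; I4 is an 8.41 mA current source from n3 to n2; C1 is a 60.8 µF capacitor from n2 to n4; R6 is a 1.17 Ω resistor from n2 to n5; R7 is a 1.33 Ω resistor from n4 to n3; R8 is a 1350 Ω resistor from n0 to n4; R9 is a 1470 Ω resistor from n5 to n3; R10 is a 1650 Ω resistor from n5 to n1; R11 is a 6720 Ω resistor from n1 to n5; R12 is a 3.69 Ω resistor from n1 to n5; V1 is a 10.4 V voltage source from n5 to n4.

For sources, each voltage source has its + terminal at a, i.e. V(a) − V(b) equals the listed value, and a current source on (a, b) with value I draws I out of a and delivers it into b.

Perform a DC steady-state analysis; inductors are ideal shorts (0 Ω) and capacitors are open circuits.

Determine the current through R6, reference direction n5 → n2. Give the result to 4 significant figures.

2.511 A

Element admittances at DC:
  Y(R1) = 0.1337 S between n4,n0
  Y(R2) = 0.1931 S between n5,n0
  I1: injects 0.00676 A into n4 (from n0)
  Y(R3) = 0.005495 S between n5,n1
  Y(R4) = 0.0003846 S between n0,n1
  Y(R5) = 0.6536 S between n2,n3
  I2: injects 0.00679 A into n4 (from n2)
  I3: injects 0.21 A into n3 (from n1)
  L1: short n0↔n1 (DC inductor)
  I4: injects 0.00841 A into n2 (from n3)
  Y(C1) = 0.000 S between n2,n4
  Y(R6) = 0.8547 S between n2,n5
  Y(R7) = 0.7519 S between n4,n3
  Y(R8) = 0.0007407 S between n0,n4
  Y(R9) = 0.0006803 S between n5,n3
  Y(R10) = 0.0006061 S between n5,n1
  Y(R11) = 0.0001488 S between n1,n5
  Y(R12) = 0.2710 S between n1,n5
  V1: constraint V(n5)−V(n4) = 10.4
Assemble and solve the 7×7 MNA system:
  V(n1)=0.000  V(n2)=-0.2681  V(n3)=-4.113  V(n4)=-7.730  V(n5)=2.670
  i(L1)=-0.5304  i(V1)=-3.772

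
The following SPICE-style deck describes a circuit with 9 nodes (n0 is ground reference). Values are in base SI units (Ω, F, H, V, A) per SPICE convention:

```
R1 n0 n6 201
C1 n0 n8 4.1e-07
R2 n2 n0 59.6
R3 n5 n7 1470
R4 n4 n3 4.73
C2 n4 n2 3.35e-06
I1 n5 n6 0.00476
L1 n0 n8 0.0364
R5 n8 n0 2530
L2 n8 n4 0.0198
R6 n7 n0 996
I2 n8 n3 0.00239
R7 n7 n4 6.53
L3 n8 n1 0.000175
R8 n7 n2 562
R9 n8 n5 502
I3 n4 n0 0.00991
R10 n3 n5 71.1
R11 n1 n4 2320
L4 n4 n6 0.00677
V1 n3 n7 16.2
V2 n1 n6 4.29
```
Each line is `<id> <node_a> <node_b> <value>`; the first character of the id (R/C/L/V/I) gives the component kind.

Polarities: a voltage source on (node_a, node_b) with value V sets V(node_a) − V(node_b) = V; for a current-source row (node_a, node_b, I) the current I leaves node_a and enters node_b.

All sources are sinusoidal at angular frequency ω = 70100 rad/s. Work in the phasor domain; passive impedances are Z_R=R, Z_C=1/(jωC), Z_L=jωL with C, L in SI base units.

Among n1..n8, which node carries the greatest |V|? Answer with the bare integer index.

Apply KCL at each of the 8 non-ground nodes and solve the resulting linear system.
Node n1: branches {L3, R11, V2} → V_1 = 0.07377-0.8926j
Node n2: branches {R2, C2, R8} → V_2 = -0.8153+0.2054j
Node n3: branches {R4, I2, R10, V1} → V_3 = 6.048+0.1856j
Node n4: branches {R4, C2, L2, R7, I3, R11, L4} → V_4 = -0.8005+0.1929j
Node n5: branches {R3, I1, R9, R10} → V_5 = 4.391+0.01694j
Node n6: branches {R1, I1, L4, V2} → V_6 = -4.216-0.8926j
Node n7: branches {R3, R6, R7, R8, V1} → V_7 = -10.15+0.1856j
Node n8: branches {C1, L1, R5, L2, I2, L3, R9} → V_8 = 0.04570-1.232j
Source currents: i(V1)=-1.469-0.0008424j, i(V2)=-0.02802+0.002756j

7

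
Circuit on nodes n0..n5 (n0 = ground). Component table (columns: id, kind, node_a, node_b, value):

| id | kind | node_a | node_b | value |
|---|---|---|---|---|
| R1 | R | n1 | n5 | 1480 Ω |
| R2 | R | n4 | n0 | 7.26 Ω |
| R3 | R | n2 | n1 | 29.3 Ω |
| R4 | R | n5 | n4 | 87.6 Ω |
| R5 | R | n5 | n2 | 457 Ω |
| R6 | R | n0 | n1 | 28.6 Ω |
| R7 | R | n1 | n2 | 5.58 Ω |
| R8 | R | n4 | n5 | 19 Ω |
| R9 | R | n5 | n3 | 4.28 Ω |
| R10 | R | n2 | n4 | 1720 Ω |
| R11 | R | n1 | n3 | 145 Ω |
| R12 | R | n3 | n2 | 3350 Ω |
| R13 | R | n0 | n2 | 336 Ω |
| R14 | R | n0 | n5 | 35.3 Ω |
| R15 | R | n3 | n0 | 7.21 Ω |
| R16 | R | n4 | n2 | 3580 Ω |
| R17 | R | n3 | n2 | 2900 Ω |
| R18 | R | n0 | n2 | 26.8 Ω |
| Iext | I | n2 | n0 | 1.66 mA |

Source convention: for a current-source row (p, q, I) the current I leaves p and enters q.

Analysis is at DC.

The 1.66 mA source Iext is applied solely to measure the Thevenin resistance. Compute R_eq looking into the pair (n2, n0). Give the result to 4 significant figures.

Element admittances at DC:
  Y(R1) = 0.0006757 S between n1,n5
  Y(R2) = 0.1377 S between n4,n0
  Y(R3) = 0.03413 S between n2,n1
  Y(R4) = 0.01142 S between n5,n4
  Y(R5) = 0.002188 S between n5,n2
  Y(R6) = 0.03497 S between n0,n1
  Y(R7) = 0.1792 S between n1,n2
  Y(R8) = 0.05263 S between n4,n5
  Y(R9) = 0.2336 S between n5,n3
  Y(R10) = 0.0005814 S between n2,n4
  Y(R11) = 0.006897 S between n1,n3
  Y(R12) = 0.0002985 S between n3,n2
  Y(R13) = 0.002976 S between n0,n2
  Y(R14) = 0.02833 S between n0,n5
  Y(R15) = 0.1387 S between n3,n0
  Y(R16) = 0.0002793 S between n4,n2
  Y(R17) = 0.0003448 S between n3,n2
  Y(R18) = 0.03731 S between n0,n2
  Iext: injects 0.00166 A into n0 (from n2)
Assemble and solve the 5×5 MNA system:
  V(n1)=-0.01754  V(n2)=-0.02100  V(n3)=-0.0008991  V(n4)=-0.0003694  V(n5)=-0.0008865

R_eq = 12.65 Ω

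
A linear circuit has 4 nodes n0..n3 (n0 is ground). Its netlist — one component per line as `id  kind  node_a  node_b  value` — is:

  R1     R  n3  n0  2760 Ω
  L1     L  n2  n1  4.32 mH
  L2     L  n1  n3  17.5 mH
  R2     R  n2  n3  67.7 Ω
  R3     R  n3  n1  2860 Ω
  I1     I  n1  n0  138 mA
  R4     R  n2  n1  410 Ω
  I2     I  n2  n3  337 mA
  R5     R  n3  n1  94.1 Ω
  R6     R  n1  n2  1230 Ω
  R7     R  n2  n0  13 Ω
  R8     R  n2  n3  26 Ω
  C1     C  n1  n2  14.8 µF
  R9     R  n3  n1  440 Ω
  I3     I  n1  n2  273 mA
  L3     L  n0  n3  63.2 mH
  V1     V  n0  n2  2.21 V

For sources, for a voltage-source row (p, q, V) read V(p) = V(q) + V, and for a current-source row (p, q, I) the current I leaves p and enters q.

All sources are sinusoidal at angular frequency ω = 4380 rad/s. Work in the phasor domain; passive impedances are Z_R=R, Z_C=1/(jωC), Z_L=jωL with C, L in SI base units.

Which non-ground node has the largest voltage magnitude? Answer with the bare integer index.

MNA unknowns: 3 node voltages V₁..V_3 plus 1 source current (V1)
R1: Y=0.0003623+0.000j on G[3,0]
L1: Y=0.000-0.05285j on G[2,1]
L2: Y=0.000-0.01305j on G[1,3]
R2: Y=0.01477+0.000j on G[2,3]
R3: Y=0.0003497+0.000j on G[3,1]
I1: z[1]−=0.138, z[0]+=0.138
R4: Y=0.002439+0.000j on G[2,1]
I2: z[2]−=0.337, z[3]+=0.337
R5: Y=0.01063+0.000j on G[3,1]
R6: Y=0.0008130+0.000j on G[1,2]
R7: Y=0.07692+0.000j on G[2,0]
R8: Y=0.03846+0.000j on G[2,3]
C1: Y=0.000+0.06482j on G[1,2]
R9: Y=0.002273+0.000j on G[3,1]
I3: z[1]−=0.273, z[2]+=0.273
L3: Y=0.000-0.003613j on G[0,3]
V1: row V0−V2=2.21, i_V1 at 0,2
solve → V1=-23.61+2.145j, V2=-2.210+0.000j, V3=-2.102+4.508j
aux → i_V1=-0.01648+0.009228j

1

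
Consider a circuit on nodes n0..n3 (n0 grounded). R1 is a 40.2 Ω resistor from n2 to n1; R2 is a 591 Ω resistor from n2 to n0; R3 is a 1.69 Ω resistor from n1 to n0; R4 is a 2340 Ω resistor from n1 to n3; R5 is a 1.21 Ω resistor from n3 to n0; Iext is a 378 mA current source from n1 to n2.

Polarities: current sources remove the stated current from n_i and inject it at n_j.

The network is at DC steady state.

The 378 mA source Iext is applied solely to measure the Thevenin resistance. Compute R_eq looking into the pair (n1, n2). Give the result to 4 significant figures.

R_eq = 37.65 Ω

Apply KCL at each of the 3 non-ground nodes and solve the resulting linear system.
Node n1: branches {R1, R3, R4, Iext} → V_1 = -0.04055
Node n2: branches {R1, R2, Iext} → V_2 = 14.19
Node n3: branches {R4, R5} → V_3 = -2.096e-05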